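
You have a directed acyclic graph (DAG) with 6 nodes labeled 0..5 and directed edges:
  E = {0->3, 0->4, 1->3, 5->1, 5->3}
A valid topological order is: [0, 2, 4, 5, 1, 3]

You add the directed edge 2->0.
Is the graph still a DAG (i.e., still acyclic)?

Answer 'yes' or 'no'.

Answer: yes

Derivation:
Given toposort: [0, 2, 4, 5, 1, 3]
Position of 2: index 1; position of 0: index 0
New edge 2->0: backward (u after v in old order)
Backward edge: old toposort is now invalid. Check if this creates a cycle.
Does 0 already reach 2? Reachable from 0: [0, 3, 4]. NO -> still a DAG (reorder needed).
Still a DAG? yes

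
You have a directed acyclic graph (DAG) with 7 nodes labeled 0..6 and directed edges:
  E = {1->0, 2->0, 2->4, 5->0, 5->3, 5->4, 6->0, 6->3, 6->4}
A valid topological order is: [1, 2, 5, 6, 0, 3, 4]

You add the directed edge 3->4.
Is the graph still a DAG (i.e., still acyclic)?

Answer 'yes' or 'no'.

Given toposort: [1, 2, 5, 6, 0, 3, 4]
Position of 3: index 5; position of 4: index 6
New edge 3->4: forward
Forward edge: respects the existing order. Still a DAG, same toposort still valid.
Still a DAG? yes

Answer: yes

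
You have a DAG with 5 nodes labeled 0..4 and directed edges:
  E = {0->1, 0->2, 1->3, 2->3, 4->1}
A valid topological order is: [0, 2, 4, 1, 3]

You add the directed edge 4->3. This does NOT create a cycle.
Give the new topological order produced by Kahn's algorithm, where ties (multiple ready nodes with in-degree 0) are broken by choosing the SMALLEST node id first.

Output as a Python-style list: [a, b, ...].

Answer: [0, 2, 4, 1, 3]

Derivation:
Old toposort: [0, 2, 4, 1, 3]
Added edge: 4->3
Position of 4 (2) < position of 3 (4). Old order still valid.
Run Kahn's algorithm (break ties by smallest node id):
  initial in-degrees: [0, 2, 1, 3, 0]
  ready (indeg=0): [0, 4]
  pop 0: indeg[1]->1; indeg[2]->0 | ready=[2, 4] | order so far=[0]
  pop 2: indeg[3]->2 | ready=[4] | order so far=[0, 2]
  pop 4: indeg[1]->0; indeg[3]->1 | ready=[1] | order so far=[0, 2, 4]
  pop 1: indeg[3]->0 | ready=[3] | order so far=[0, 2, 4, 1]
  pop 3: no out-edges | ready=[] | order so far=[0, 2, 4, 1, 3]
  Result: [0, 2, 4, 1, 3]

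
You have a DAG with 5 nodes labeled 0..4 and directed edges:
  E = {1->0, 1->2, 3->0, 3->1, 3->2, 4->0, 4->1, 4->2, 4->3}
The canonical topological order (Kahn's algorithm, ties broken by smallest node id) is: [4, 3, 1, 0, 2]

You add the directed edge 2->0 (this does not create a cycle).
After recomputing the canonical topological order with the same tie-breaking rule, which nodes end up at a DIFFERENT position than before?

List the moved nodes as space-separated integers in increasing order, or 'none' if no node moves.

Answer: 0 2

Derivation:
Old toposort: [4, 3, 1, 0, 2]
Added edge 2->0
Recompute Kahn (smallest-id tiebreak):
  initial in-degrees: [4, 2, 3, 1, 0]
  ready (indeg=0): [4]
  pop 4: indeg[0]->3; indeg[1]->1; indeg[2]->2; indeg[3]->0 | ready=[3] | order so far=[4]
  pop 3: indeg[0]->2; indeg[1]->0; indeg[2]->1 | ready=[1] | order so far=[4, 3]
  pop 1: indeg[0]->1; indeg[2]->0 | ready=[2] | order so far=[4, 3, 1]
  pop 2: indeg[0]->0 | ready=[0] | order so far=[4, 3, 1, 2]
  pop 0: no out-edges | ready=[] | order so far=[4, 3, 1, 2, 0]
New canonical toposort: [4, 3, 1, 2, 0]
Compare positions:
  Node 0: index 3 -> 4 (moved)
  Node 1: index 2 -> 2 (same)
  Node 2: index 4 -> 3 (moved)
  Node 3: index 1 -> 1 (same)
  Node 4: index 0 -> 0 (same)
Nodes that changed position: 0 2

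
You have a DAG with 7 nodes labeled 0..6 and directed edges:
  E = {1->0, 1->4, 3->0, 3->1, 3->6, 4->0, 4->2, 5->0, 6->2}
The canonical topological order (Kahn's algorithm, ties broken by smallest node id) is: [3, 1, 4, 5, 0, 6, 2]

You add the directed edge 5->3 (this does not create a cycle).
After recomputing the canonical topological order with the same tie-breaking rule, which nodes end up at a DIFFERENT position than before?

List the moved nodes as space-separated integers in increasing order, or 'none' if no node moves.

Old toposort: [3, 1, 4, 5, 0, 6, 2]
Added edge 5->3
Recompute Kahn (smallest-id tiebreak):
  initial in-degrees: [4, 1, 2, 1, 1, 0, 1]
  ready (indeg=0): [5]
  pop 5: indeg[0]->3; indeg[3]->0 | ready=[3] | order so far=[5]
  pop 3: indeg[0]->2; indeg[1]->0; indeg[6]->0 | ready=[1, 6] | order so far=[5, 3]
  pop 1: indeg[0]->1; indeg[4]->0 | ready=[4, 6] | order so far=[5, 3, 1]
  pop 4: indeg[0]->0; indeg[2]->1 | ready=[0, 6] | order so far=[5, 3, 1, 4]
  pop 0: no out-edges | ready=[6] | order so far=[5, 3, 1, 4, 0]
  pop 6: indeg[2]->0 | ready=[2] | order so far=[5, 3, 1, 4, 0, 6]
  pop 2: no out-edges | ready=[] | order so far=[5, 3, 1, 4, 0, 6, 2]
New canonical toposort: [5, 3, 1, 4, 0, 6, 2]
Compare positions:
  Node 0: index 4 -> 4 (same)
  Node 1: index 1 -> 2 (moved)
  Node 2: index 6 -> 6 (same)
  Node 3: index 0 -> 1 (moved)
  Node 4: index 2 -> 3 (moved)
  Node 5: index 3 -> 0 (moved)
  Node 6: index 5 -> 5 (same)
Nodes that changed position: 1 3 4 5

Answer: 1 3 4 5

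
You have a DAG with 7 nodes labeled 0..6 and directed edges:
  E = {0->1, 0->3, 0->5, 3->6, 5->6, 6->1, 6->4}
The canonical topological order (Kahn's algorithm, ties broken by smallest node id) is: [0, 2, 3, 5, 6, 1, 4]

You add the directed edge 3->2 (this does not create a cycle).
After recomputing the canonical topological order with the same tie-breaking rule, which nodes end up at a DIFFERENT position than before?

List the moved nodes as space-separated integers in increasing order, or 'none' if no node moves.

Answer: 2 3

Derivation:
Old toposort: [0, 2, 3, 5, 6, 1, 4]
Added edge 3->2
Recompute Kahn (smallest-id tiebreak):
  initial in-degrees: [0, 2, 1, 1, 1, 1, 2]
  ready (indeg=0): [0]
  pop 0: indeg[1]->1; indeg[3]->0; indeg[5]->0 | ready=[3, 5] | order so far=[0]
  pop 3: indeg[2]->0; indeg[6]->1 | ready=[2, 5] | order so far=[0, 3]
  pop 2: no out-edges | ready=[5] | order so far=[0, 3, 2]
  pop 5: indeg[6]->0 | ready=[6] | order so far=[0, 3, 2, 5]
  pop 6: indeg[1]->0; indeg[4]->0 | ready=[1, 4] | order so far=[0, 3, 2, 5, 6]
  pop 1: no out-edges | ready=[4] | order so far=[0, 3, 2, 5, 6, 1]
  pop 4: no out-edges | ready=[] | order so far=[0, 3, 2, 5, 6, 1, 4]
New canonical toposort: [0, 3, 2, 5, 6, 1, 4]
Compare positions:
  Node 0: index 0 -> 0 (same)
  Node 1: index 5 -> 5 (same)
  Node 2: index 1 -> 2 (moved)
  Node 3: index 2 -> 1 (moved)
  Node 4: index 6 -> 6 (same)
  Node 5: index 3 -> 3 (same)
  Node 6: index 4 -> 4 (same)
Nodes that changed position: 2 3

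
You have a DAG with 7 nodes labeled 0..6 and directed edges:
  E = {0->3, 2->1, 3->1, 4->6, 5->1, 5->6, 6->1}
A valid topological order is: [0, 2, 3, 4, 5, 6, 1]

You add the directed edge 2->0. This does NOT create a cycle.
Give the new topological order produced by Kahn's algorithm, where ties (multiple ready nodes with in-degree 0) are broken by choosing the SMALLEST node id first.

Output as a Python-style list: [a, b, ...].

Old toposort: [0, 2, 3, 4, 5, 6, 1]
Added edge: 2->0
Position of 2 (1) > position of 0 (0). Must reorder: 2 must now come before 0.
Run Kahn's algorithm (break ties by smallest node id):
  initial in-degrees: [1, 4, 0, 1, 0, 0, 2]
  ready (indeg=0): [2, 4, 5]
  pop 2: indeg[0]->0; indeg[1]->3 | ready=[0, 4, 5] | order so far=[2]
  pop 0: indeg[3]->0 | ready=[3, 4, 5] | order so far=[2, 0]
  pop 3: indeg[1]->2 | ready=[4, 5] | order so far=[2, 0, 3]
  pop 4: indeg[6]->1 | ready=[5] | order so far=[2, 0, 3, 4]
  pop 5: indeg[1]->1; indeg[6]->0 | ready=[6] | order so far=[2, 0, 3, 4, 5]
  pop 6: indeg[1]->0 | ready=[1] | order so far=[2, 0, 3, 4, 5, 6]
  pop 1: no out-edges | ready=[] | order so far=[2, 0, 3, 4, 5, 6, 1]
  Result: [2, 0, 3, 4, 5, 6, 1]

Answer: [2, 0, 3, 4, 5, 6, 1]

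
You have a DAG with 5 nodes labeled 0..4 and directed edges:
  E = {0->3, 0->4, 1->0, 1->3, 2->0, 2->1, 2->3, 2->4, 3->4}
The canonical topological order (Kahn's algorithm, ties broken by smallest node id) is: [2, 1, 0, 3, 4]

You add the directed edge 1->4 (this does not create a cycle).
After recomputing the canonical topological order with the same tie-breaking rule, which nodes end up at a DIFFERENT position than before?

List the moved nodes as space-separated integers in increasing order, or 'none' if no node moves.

Answer: none

Derivation:
Old toposort: [2, 1, 0, 3, 4]
Added edge 1->4
Recompute Kahn (smallest-id tiebreak):
  initial in-degrees: [2, 1, 0, 3, 4]
  ready (indeg=0): [2]
  pop 2: indeg[0]->1; indeg[1]->0; indeg[3]->2; indeg[4]->3 | ready=[1] | order so far=[2]
  pop 1: indeg[0]->0; indeg[3]->1; indeg[4]->2 | ready=[0] | order so far=[2, 1]
  pop 0: indeg[3]->0; indeg[4]->1 | ready=[3] | order so far=[2, 1, 0]
  pop 3: indeg[4]->0 | ready=[4] | order so far=[2, 1, 0, 3]
  pop 4: no out-edges | ready=[] | order so far=[2, 1, 0, 3, 4]
New canonical toposort: [2, 1, 0, 3, 4]
Compare positions:
  Node 0: index 2 -> 2 (same)
  Node 1: index 1 -> 1 (same)
  Node 2: index 0 -> 0 (same)
  Node 3: index 3 -> 3 (same)
  Node 4: index 4 -> 4 (same)
Nodes that changed position: none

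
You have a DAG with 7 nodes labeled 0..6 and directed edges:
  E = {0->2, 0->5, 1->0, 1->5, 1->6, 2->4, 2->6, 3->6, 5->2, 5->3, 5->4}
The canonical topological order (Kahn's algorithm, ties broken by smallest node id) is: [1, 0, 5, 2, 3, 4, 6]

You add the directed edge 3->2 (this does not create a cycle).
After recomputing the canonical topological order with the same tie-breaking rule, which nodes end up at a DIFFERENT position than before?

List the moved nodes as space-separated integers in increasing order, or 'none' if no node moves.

Answer: 2 3

Derivation:
Old toposort: [1, 0, 5, 2, 3, 4, 6]
Added edge 3->2
Recompute Kahn (smallest-id tiebreak):
  initial in-degrees: [1, 0, 3, 1, 2, 2, 3]
  ready (indeg=0): [1]
  pop 1: indeg[0]->0; indeg[5]->1; indeg[6]->2 | ready=[0] | order so far=[1]
  pop 0: indeg[2]->2; indeg[5]->0 | ready=[5] | order so far=[1, 0]
  pop 5: indeg[2]->1; indeg[3]->0; indeg[4]->1 | ready=[3] | order so far=[1, 0, 5]
  pop 3: indeg[2]->0; indeg[6]->1 | ready=[2] | order so far=[1, 0, 5, 3]
  pop 2: indeg[4]->0; indeg[6]->0 | ready=[4, 6] | order so far=[1, 0, 5, 3, 2]
  pop 4: no out-edges | ready=[6] | order so far=[1, 0, 5, 3, 2, 4]
  pop 6: no out-edges | ready=[] | order so far=[1, 0, 5, 3, 2, 4, 6]
New canonical toposort: [1, 0, 5, 3, 2, 4, 6]
Compare positions:
  Node 0: index 1 -> 1 (same)
  Node 1: index 0 -> 0 (same)
  Node 2: index 3 -> 4 (moved)
  Node 3: index 4 -> 3 (moved)
  Node 4: index 5 -> 5 (same)
  Node 5: index 2 -> 2 (same)
  Node 6: index 6 -> 6 (same)
Nodes that changed position: 2 3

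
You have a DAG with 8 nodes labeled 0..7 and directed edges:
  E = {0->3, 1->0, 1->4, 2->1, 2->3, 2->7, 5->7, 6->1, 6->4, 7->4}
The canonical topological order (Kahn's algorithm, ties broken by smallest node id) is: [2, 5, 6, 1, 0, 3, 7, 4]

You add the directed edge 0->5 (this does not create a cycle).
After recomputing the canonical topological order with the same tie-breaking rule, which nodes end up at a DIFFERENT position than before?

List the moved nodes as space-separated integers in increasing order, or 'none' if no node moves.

Answer: 0 1 3 5 6

Derivation:
Old toposort: [2, 5, 6, 1, 0, 3, 7, 4]
Added edge 0->5
Recompute Kahn (smallest-id tiebreak):
  initial in-degrees: [1, 2, 0, 2, 3, 1, 0, 2]
  ready (indeg=0): [2, 6]
  pop 2: indeg[1]->1; indeg[3]->1; indeg[7]->1 | ready=[6] | order so far=[2]
  pop 6: indeg[1]->0; indeg[4]->2 | ready=[1] | order so far=[2, 6]
  pop 1: indeg[0]->0; indeg[4]->1 | ready=[0] | order so far=[2, 6, 1]
  pop 0: indeg[3]->0; indeg[5]->0 | ready=[3, 5] | order so far=[2, 6, 1, 0]
  pop 3: no out-edges | ready=[5] | order so far=[2, 6, 1, 0, 3]
  pop 5: indeg[7]->0 | ready=[7] | order so far=[2, 6, 1, 0, 3, 5]
  pop 7: indeg[4]->0 | ready=[4] | order so far=[2, 6, 1, 0, 3, 5, 7]
  pop 4: no out-edges | ready=[] | order so far=[2, 6, 1, 0, 3, 5, 7, 4]
New canonical toposort: [2, 6, 1, 0, 3, 5, 7, 4]
Compare positions:
  Node 0: index 4 -> 3 (moved)
  Node 1: index 3 -> 2 (moved)
  Node 2: index 0 -> 0 (same)
  Node 3: index 5 -> 4 (moved)
  Node 4: index 7 -> 7 (same)
  Node 5: index 1 -> 5 (moved)
  Node 6: index 2 -> 1 (moved)
  Node 7: index 6 -> 6 (same)
Nodes that changed position: 0 1 3 5 6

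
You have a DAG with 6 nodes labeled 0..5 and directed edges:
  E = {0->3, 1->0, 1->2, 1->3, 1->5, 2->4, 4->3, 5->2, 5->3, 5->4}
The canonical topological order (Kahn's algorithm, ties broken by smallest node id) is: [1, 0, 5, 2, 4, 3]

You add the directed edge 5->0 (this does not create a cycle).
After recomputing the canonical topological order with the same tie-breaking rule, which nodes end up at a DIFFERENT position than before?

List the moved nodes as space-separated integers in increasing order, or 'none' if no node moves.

Old toposort: [1, 0, 5, 2, 4, 3]
Added edge 5->0
Recompute Kahn (smallest-id tiebreak):
  initial in-degrees: [2, 0, 2, 4, 2, 1]
  ready (indeg=0): [1]
  pop 1: indeg[0]->1; indeg[2]->1; indeg[3]->3; indeg[5]->0 | ready=[5] | order so far=[1]
  pop 5: indeg[0]->0; indeg[2]->0; indeg[3]->2; indeg[4]->1 | ready=[0, 2] | order so far=[1, 5]
  pop 0: indeg[3]->1 | ready=[2] | order so far=[1, 5, 0]
  pop 2: indeg[4]->0 | ready=[4] | order so far=[1, 5, 0, 2]
  pop 4: indeg[3]->0 | ready=[3] | order so far=[1, 5, 0, 2, 4]
  pop 3: no out-edges | ready=[] | order so far=[1, 5, 0, 2, 4, 3]
New canonical toposort: [1, 5, 0, 2, 4, 3]
Compare positions:
  Node 0: index 1 -> 2 (moved)
  Node 1: index 0 -> 0 (same)
  Node 2: index 3 -> 3 (same)
  Node 3: index 5 -> 5 (same)
  Node 4: index 4 -> 4 (same)
  Node 5: index 2 -> 1 (moved)
Nodes that changed position: 0 5

Answer: 0 5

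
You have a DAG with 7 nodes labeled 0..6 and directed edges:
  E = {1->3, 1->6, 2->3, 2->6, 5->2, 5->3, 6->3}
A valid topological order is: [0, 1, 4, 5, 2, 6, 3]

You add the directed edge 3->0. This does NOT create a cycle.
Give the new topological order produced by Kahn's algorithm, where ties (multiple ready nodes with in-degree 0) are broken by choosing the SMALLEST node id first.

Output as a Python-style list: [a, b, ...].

Answer: [1, 4, 5, 2, 6, 3, 0]

Derivation:
Old toposort: [0, 1, 4, 5, 2, 6, 3]
Added edge: 3->0
Position of 3 (6) > position of 0 (0). Must reorder: 3 must now come before 0.
Run Kahn's algorithm (break ties by smallest node id):
  initial in-degrees: [1, 0, 1, 4, 0, 0, 2]
  ready (indeg=0): [1, 4, 5]
  pop 1: indeg[3]->3; indeg[6]->1 | ready=[4, 5] | order so far=[1]
  pop 4: no out-edges | ready=[5] | order so far=[1, 4]
  pop 5: indeg[2]->0; indeg[3]->2 | ready=[2] | order so far=[1, 4, 5]
  pop 2: indeg[3]->1; indeg[6]->0 | ready=[6] | order so far=[1, 4, 5, 2]
  pop 6: indeg[3]->0 | ready=[3] | order so far=[1, 4, 5, 2, 6]
  pop 3: indeg[0]->0 | ready=[0] | order so far=[1, 4, 5, 2, 6, 3]
  pop 0: no out-edges | ready=[] | order so far=[1, 4, 5, 2, 6, 3, 0]
  Result: [1, 4, 5, 2, 6, 3, 0]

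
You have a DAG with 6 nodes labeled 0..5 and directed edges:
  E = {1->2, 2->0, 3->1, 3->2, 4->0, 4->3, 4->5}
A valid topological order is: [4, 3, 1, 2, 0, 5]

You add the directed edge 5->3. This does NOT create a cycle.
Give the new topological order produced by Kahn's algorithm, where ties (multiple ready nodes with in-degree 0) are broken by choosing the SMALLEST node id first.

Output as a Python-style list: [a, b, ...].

Old toposort: [4, 3, 1, 2, 0, 5]
Added edge: 5->3
Position of 5 (5) > position of 3 (1). Must reorder: 5 must now come before 3.
Run Kahn's algorithm (break ties by smallest node id):
  initial in-degrees: [2, 1, 2, 2, 0, 1]
  ready (indeg=0): [4]
  pop 4: indeg[0]->1; indeg[3]->1; indeg[5]->0 | ready=[5] | order so far=[4]
  pop 5: indeg[3]->0 | ready=[3] | order so far=[4, 5]
  pop 3: indeg[1]->0; indeg[2]->1 | ready=[1] | order so far=[4, 5, 3]
  pop 1: indeg[2]->0 | ready=[2] | order so far=[4, 5, 3, 1]
  pop 2: indeg[0]->0 | ready=[0] | order so far=[4, 5, 3, 1, 2]
  pop 0: no out-edges | ready=[] | order so far=[4, 5, 3, 1, 2, 0]
  Result: [4, 5, 3, 1, 2, 0]

Answer: [4, 5, 3, 1, 2, 0]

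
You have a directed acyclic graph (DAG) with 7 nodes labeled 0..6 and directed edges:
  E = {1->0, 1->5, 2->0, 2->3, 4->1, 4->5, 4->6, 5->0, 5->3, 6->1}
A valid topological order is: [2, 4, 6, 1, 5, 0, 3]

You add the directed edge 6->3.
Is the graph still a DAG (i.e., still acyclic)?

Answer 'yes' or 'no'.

Given toposort: [2, 4, 6, 1, 5, 0, 3]
Position of 6: index 2; position of 3: index 6
New edge 6->3: forward
Forward edge: respects the existing order. Still a DAG, same toposort still valid.
Still a DAG? yes

Answer: yes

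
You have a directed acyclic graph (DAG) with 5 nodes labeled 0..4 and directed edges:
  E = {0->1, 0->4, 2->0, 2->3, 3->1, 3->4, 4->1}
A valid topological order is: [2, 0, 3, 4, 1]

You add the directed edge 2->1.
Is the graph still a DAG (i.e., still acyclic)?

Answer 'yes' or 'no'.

Given toposort: [2, 0, 3, 4, 1]
Position of 2: index 0; position of 1: index 4
New edge 2->1: forward
Forward edge: respects the existing order. Still a DAG, same toposort still valid.
Still a DAG? yes

Answer: yes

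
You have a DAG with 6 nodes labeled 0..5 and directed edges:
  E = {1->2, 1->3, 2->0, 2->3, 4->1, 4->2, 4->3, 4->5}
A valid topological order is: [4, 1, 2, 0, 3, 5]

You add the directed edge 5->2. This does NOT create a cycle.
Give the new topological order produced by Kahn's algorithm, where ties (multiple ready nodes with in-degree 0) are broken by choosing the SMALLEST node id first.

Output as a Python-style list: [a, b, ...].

Answer: [4, 1, 5, 2, 0, 3]

Derivation:
Old toposort: [4, 1, 2, 0, 3, 5]
Added edge: 5->2
Position of 5 (5) > position of 2 (2). Must reorder: 5 must now come before 2.
Run Kahn's algorithm (break ties by smallest node id):
  initial in-degrees: [1, 1, 3, 3, 0, 1]
  ready (indeg=0): [4]
  pop 4: indeg[1]->0; indeg[2]->2; indeg[3]->2; indeg[5]->0 | ready=[1, 5] | order so far=[4]
  pop 1: indeg[2]->1; indeg[3]->1 | ready=[5] | order so far=[4, 1]
  pop 5: indeg[2]->0 | ready=[2] | order so far=[4, 1, 5]
  pop 2: indeg[0]->0; indeg[3]->0 | ready=[0, 3] | order so far=[4, 1, 5, 2]
  pop 0: no out-edges | ready=[3] | order so far=[4, 1, 5, 2, 0]
  pop 3: no out-edges | ready=[] | order so far=[4, 1, 5, 2, 0, 3]
  Result: [4, 1, 5, 2, 0, 3]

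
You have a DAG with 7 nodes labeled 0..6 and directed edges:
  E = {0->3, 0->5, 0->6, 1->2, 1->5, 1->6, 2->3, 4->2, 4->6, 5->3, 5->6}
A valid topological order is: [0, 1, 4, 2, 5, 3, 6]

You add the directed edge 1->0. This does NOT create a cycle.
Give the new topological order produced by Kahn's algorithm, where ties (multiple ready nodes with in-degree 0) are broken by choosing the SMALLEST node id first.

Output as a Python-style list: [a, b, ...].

Answer: [1, 0, 4, 2, 5, 3, 6]

Derivation:
Old toposort: [0, 1, 4, 2, 5, 3, 6]
Added edge: 1->0
Position of 1 (1) > position of 0 (0). Must reorder: 1 must now come before 0.
Run Kahn's algorithm (break ties by smallest node id):
  initial in-degrees: [1, 0, 2, 3, 0, 2, 4]
  ready (indeg=0): [1, 4]
  pop 1: indeg[0]->0; indeg[2]->1; indeg[5]->1; indeg[6]->3 | ready=[0, 4] | order so far=[1]
  pop 0: indeg[3]->2; indeg[5]->0; indeg[6]->2 | ready=[4, 5] | order so far=[1, 0]
  pop 4: indeg[2]->0; indeg[6]->1 | ready=[2, 5] | order so far=[1, 0, 4]
  pop 2: indeg[3]->1 | ready=[5] | order so far=[1, 0, 4, 2]
  pop 5: indeg[3]->0; indeg[6]->0 | ready=[3, 6] | order so far=[1, 0, 4, 2, 5]
  pop 3: no out-edges | ready=[6] | order so far=[1, 0, 4, 2, 5, 3]
  pop 6: no out-edges | ready=[] | order so far=[1, 0, 4, 2, 5, 3, 6]
  Result: [1, 0, 4, 2, 5, 3, 6]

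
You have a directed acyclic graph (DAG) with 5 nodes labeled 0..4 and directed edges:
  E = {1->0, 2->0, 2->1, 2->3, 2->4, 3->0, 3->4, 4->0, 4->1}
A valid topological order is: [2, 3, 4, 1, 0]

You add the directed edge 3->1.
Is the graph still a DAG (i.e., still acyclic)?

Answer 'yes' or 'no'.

Answer: yes

Derivation:
Given toposort: [2, 3, 4, 1, 0]
Position of 3: index 1; position of 1: index 3
New edge 3->1: forward
Forward edge: respects the existing order. Still a DAG, same toposort still valid.
Still a DAG? yes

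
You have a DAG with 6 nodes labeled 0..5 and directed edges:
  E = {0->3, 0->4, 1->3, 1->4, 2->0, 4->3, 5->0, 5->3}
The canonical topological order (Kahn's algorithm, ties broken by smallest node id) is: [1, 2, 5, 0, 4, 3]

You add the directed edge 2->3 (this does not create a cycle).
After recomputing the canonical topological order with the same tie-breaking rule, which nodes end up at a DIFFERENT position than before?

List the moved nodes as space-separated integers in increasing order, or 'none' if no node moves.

Old toposort: [1, 2, 5, 0, 4, 3]
Added edge 2->3
Recompute Kahn (smallest-id tiebreak):
  initial in-degrees: [2, 0, 0, 5, 2, 0]
  ready (indeg=0): [1, 2, 5]
  pop 1: indeg[3]->4; indeg[4]->1 | ready=[2, 5] | order so far=[1]
  pop 2: indeg[0]->1; indeg[3]->3 | ready=[5] | order so far=[1, 2]
  pop 5: indeg[0]->0; indeg[3]->2 | ready=[0] | order so far=[1, 2, 5]
  pop 0: indeg[3]->1; indeg[4]->0 | ready=[4] | order so far=[1, 2, 5, 0]
  pop 4: indeg[3]->0 | ready=[3] | order so far=[1, 2, 5, 0, 4]
  pop 3: no out-edges | ready=[] | order so far=[1, 2, 5, 0, 4, 3]
New canonical toposort: [1, 2, 5, 0, 4, 3]
Compare positions:
  Node 0: index 3 -> 3 (same)
  Node 1: index 0 -> 0 (same)
  Node 2: index 1 -> 1 (same)
  Node 3: index 5 -> 5 (same)
  Node 4: index 4 -> 4 (same)
  Node 5: index 2 -> 2 (same)
Nodes that changed position: none

Answer: none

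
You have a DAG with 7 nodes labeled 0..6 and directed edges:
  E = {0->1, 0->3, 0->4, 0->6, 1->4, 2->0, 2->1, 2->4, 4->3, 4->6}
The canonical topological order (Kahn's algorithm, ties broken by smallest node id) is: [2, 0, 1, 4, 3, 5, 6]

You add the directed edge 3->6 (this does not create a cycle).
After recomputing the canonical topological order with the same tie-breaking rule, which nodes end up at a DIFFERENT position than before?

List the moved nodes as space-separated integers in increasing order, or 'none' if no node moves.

Answer: none

Derivation:
Old toposort: [2, 0, 1, 4, 3, 5, 6]
Added edge 3->6
Recompute Kahn (smallest-id tiebreak):
  initial in-degrees: [1, 2, 0, 2, 3, 0, 3]
  ready (indeg=0): [2, 5]
  pop 2: indeg[0]->0; indeg[1]->1; indeg[4]->2 | ready=[0, 5] | order so far=[2]
  pop 0: indeg[1]->0; indeg[3]->1; indeg[4]->1; indeg[6]->2 | ready=[1, 5] | order so far=[2, 0]
  pop 1: indeg[4]->0 | ready=[4, 5] | order so far=[2, 0, 1]
  pop 4: indeg[3]->0; indeg[6]->1 | ready=[3, 5] | order so far=[2, 0, 1, 4]
  pop 3: indeg[6]->0 | ready=[5, 6] | order so far=[2, 0, 1, 4, 3]
  pop 5: no out-edges | ready=[6] | order so far=[2, 0, 1, 4, 3, 5]
  pop 6: no out-edges | ready=[] | order so far=[2, 0, 1, 4, 3, 5, 6]
New canonical toposort: [2, 0, 1, 4, 3, 5, 6]
Compare positions:
  Node 0: index 1 -> 1 (same)
  Node 1: index 2 -> 2 (same)
  Node 2: index 0 -> 0 (same)
  Node 3: index 4 -> 4 (same)
  Node 4: index 3 -> 3 (same)
  Node 5: index 5 -> 5 (same)
  Node 6: index 6 -> 6 (same)
Nodes that changed position: none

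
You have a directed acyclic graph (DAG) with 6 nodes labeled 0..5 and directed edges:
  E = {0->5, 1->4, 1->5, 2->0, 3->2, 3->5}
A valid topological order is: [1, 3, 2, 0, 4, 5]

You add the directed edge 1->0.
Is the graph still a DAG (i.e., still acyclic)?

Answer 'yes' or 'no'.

Given toposort: [1, 3, 2, 0, 4, 5]
Position of 1: index 0; position of 0: index 3
New edge 1->0: forward
Forward edge: respects the existing order. Still a DAG, same toposort still valid.
Still a DAG? yes

Answer: yes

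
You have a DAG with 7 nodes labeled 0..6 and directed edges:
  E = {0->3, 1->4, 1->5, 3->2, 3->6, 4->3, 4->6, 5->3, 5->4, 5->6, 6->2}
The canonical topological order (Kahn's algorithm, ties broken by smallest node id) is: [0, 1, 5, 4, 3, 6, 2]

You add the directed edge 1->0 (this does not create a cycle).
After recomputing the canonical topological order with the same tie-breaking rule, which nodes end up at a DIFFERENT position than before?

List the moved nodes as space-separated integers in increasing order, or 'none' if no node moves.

Answer: 0 1

Derivation:
Old toposort: [0, 1, 5, 4, 3, 6, 2]
Added edge 1->0
Recompute Kahn (smallest-id tiebreak):
  initial in-degrees: [1, 0, 2, 3, 2, 1, 3]
  ready (indeg=0): [1]
  pop 1: indeg[0]->0; indeg[4]->1; indeg[5]->0 | ready=[0, 5] | order so far=[1]
  pop 0: indeg[3]->2 | ready=[5] | order so far=[1, 0]
  pop 5: indeg[3]->1; indeg[4]->0; indeg[6]->2 | ready=[4] | order so far=[1, 0, 5]
  pop 4: indeg[3]->0; indeg[6]->1 | ready=[3] | order so far=[1, 0, 5, 4]
  pop 3: indeg[2]->1; indeg[6]->0 | ready=[6] | order so far=[1, 0, 5, 4, 3]
  pop 6: indeg[2]->0 | ready=[2] | order so far=[1, 0, 5, 4, 3, 6]
  pop 2: no out-edges | ready=[] | order so far=[1, 0, 5, 4, 3, 6, 2]
New canonical toposort: [1, 0, 5, 4, 3, 6, 2]
Compare positions:
  Node 0: index 0 -> 1 (moved)
  Node 1: index 1 -> 0 (moved)
  Node 2: index 6 -> 6 (same)
  Node 3: index 4 -> 4 (same)
  Node 4: index 3 -> 3 (same)
  Node 5: index 2 -> 2 (same)
  Node 6: index 5 -> 5 (same)
Nodes that changed position: 0 1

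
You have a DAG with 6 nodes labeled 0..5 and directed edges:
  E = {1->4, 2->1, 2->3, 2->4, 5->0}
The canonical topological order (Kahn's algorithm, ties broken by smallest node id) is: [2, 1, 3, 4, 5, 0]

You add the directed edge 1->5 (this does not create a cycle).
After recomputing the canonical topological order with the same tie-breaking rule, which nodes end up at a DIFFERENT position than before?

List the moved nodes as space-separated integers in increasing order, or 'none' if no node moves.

Old toposort: [2, 1, 3, 4, 5, 0]
Added edge 1->5
Recompute Kahn (smallest-id tiebreak):
  initial in-degrees: [1, 1, 0, 1, 2, 1]
  ready (indeg=0): [2]
  pop 2: indeg[1]->0; indeg[3]->0; indeg[4]->1 | ready=[1, 3] | order so far=[2]
  pop 1: indeg[4]->0; indeg[5]->0 | ready=[3, 4, 5] | order so far=[2, 1]
  pop 3: no out-edges | ready=[4, 5] | order so far=[2, 1, 3]
  pop 4: no out-edges | ready=[5] | order so far=[2, 1, 3, 4]
  pop 5: indeg[0]->0 | ready=[0] | order so far=[2, 1, 3, 4, 5]
  pop 0: no out-edges | ready=[] | order so far=[2, 1, 3, 4, 5, 0]
New canonical toposort: [2, 1, 3, 4, 5, 0]
Compare positions:
  Node 0: index 5 -> 5 (same)
  Node 1: index 1 -> 1 (same)
  Node 2: index 0 -> 0 (same)
  Node 3: index 2 -> 2 (same)
  Node 4: index 3 -> 3 (same)
  Node 5: index 4 -> 4 (same)
Nodes that changed position: none

Answer: none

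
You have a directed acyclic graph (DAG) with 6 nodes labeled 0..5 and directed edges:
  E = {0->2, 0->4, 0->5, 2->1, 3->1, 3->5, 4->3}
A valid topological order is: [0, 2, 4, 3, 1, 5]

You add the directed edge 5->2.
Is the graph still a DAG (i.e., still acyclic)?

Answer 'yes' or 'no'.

Given toposort: [0, 2, 4, 3, 1, 5]
Position of 5: index 5; position of 2: index 1
New edge 5->2: backward (u after v in old order)
Backward edge: old toposort is now invalid. Check if this creates a cycle.
Does 2 already reach 5? Reachable from 2: [1, 2]. NO -> still a DAG (reorder needed).
Still a DAG? yes

Answer: yes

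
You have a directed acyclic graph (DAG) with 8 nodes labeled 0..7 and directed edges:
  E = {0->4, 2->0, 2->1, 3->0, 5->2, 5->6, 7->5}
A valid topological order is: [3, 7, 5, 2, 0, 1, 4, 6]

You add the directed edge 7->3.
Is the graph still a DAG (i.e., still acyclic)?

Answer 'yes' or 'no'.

Given toposort: [3, 7, 5, 2, 0, 1, 4, 6]
Position of 7: index 1; position of 3: index 0
New edge 7->3: backward (u after v in old order)
Backward edge: old toposort is now invalid. Check if this creates a cycle.
Does 3 already reach 7? Reachable from 3: [0, 3, 4]. NO -> still a DAG (reorder needed).
Still a DAG? yes

Answer: yes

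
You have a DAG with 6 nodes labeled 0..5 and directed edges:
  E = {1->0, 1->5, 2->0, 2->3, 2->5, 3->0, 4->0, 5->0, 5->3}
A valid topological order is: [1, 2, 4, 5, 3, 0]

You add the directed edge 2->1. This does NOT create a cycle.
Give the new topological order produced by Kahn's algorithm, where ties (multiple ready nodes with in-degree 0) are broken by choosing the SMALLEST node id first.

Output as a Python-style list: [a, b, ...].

Old toposort: [1, 2, 4, 5, 3, 0]
Added edge: 2->1
Position of 2 (1) > position of 1 (0). Must reorder: 2 must now come before 1.
Run Kahn's algorithm (break ties by smallest node id):
  initial in-degrees: [5, 1, 0, 2, 0, 2]
  ready (indeg=0): [2, 4]
  pop 2: indeg[0]->4; indeg[1]->0; indeg[3]->1; indeg[5]->1 | ready=[1, 4] | order so far=[2]
  pop 1: indeg[0]->3; indeg[5]->0 | ready=[4, 5] | order so far=[2, 1]
  pop 4: indeg[0]->2 | ready=[5] | order so far=[2, 1, 4]
  pop 5: indeg[0]->1; indeg[3]->0 | ready=[3] | order so far=[2, 1, 4, 5]
  pop 3: indeg[0]->0 | ready=[0] | order so far=[2, 1, 4, 5, 3]
  pop 0: no out-edges | ready=[] | order so far=[2, 1, 4, 5, 3, 0]
  Result: [2, 1, 4, 5, 3, 0]

Answer: [2, 1, 4, 5, 3, 0]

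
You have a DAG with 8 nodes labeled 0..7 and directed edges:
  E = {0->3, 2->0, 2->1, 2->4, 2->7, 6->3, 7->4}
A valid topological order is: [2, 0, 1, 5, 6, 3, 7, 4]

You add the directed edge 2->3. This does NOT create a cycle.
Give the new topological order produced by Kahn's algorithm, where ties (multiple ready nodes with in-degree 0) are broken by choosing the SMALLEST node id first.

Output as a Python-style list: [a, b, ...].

Old toposort: [2, 0, 1, 5, 6, 3, 7, 4]
Added edge: 2->3
Position of 2 (0) < position of 3 (5). Old order still valid.
Run Kahn's algorithm (break ties by smallest node id):
  initial in-degrees: [1, 1, 0, 3, 2, 0, 0, 1]
  ready (indeg=0): [2, 5, 6]
  pop 2: indeg[0]->0; indeg[1]->0; indeg[3]->2; indeg[4]->1; indeg[7]->0 | ready=[0, 1, 5, 6, 7] | order so far=[2]
  pop 0: indeg[3]->1 | ready=[1, 5, 6, 7] | order so far=[2, 0]
  pop 1: no out-edges | ready=[5, 6, 7] | order so far=[2, 0, 1]
  pop 5: no out-edges | ready=[6, 7] | order so far=[2, 0, 1, 5]
  pop 6: indeg[3]->0 | ready=[3, 7] | order so far=[2, 0, 1, 5, 6]
  pop 3: no out-edges | ready=[7] | order so far=[2, 0, 1, 5, 6, 3]
  pop 7: indeg[4]->0 | ready=[4] | order so far=[2, 0, 1, 5, 6, 3, 7]
  pop 4: no out-edges | ready=[] | order so far=[2, 0, 1, 5, 6, 3, 7, 4]
  Result: [2, 0, 1, 5, 6, 3, 7, 4]

Answer: [2, 0, 1, 5, 6, 3, 7, 4]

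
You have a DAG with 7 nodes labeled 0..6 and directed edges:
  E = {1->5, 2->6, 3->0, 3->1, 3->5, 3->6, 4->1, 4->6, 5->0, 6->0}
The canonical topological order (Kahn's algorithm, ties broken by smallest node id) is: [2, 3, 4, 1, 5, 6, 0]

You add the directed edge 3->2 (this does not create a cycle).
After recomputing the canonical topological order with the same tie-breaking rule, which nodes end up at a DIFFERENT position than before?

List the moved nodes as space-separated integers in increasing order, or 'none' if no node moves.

Answer: 2 3

Derivation:
Old toposort: [2, 3, 4, 1, 5, 6, 0]
Added edge 3->2
Recompute Kahn (smallest-id tiebreak):
  initial in-degrees: [3, 2, 1, 0, 0, 2, 3]
  ready (indeg=0): [3, 4]
  pop 3: indeg[0]->2; indeg[1]->1; indeg[2]->0; indeg[5]->1; indeg[6]->2 | ready=[2, 4] | order so far=[3]
  pop 2: indeg[6]->1 | ready=[4] | order so far=[3, 2]
  pop 4: indeg[1]->0; indeg[6]->0 | ready=[1, 6] | order so far=[3, 2, 4]
  pop 1: indeg[5]->0 | ready=[5, 6] | order so far=[3, 2, 4, 1]
  pop 5: indeg[0]->1 | ready=[6] | order so far=[3, 2, 4, 1, 5]
  pop 6: indeg[0]->0 | ready=[0] | order so far=[3, 2, 4, 1, 5, 6]
  pop 0: no out-edges | ready=[] | order so far=[3, 2, 4, 1, 5, 6, 0]
New canonical toposort: [3, 2, 4, 1, 5, 6, 0]
Compare positions:
  Node 0: index 6 -> 6 (same)
  Node 1: index 3 -> 3 (same)
  Node 2: index 0 -> 1 (moved)
  Node 3: index 1 -> 0 (moved)
  Node 4: index 2 -> 2 (same)
  Node 5: index 4 -> 4 (same)
  Node 6: index 5 -> 5 (same)
Nodes that changed position: 2 3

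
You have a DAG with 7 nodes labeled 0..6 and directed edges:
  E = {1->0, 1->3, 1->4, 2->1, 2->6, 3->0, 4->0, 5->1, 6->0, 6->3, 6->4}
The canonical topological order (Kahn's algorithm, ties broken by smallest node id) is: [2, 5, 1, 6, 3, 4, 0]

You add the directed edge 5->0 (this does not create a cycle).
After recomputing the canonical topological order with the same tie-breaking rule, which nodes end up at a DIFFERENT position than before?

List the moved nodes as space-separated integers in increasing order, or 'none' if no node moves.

Answer: none

Derivation:
Old toposort: [2, 5, 1, 6, 3, 4, 0]
Added edge 5->0
Recompute Kahn (smallest-id tiebreak):
  initial in-degrees: [5, 2, 0, 2, 2, 0, 1]
  ready (indeg=0): [2, 5]
  pop 2: indeg[1]->1; indeg[6]->0 | ready=[5, 6] | order so far=[2]
  pop 5: indeg[0]->4; indeg[1]->0 | ready=[1, 6] | order so far=[2, 5]
  pop 1: indeg[0]->3; indeg[3]->1; indeg[4]->1 | ready=[6] | order so far=[2, 5, 1]
  pop 6: indeg[0]->2; indeg[3]->0; indeg[4]->0 | ready=[3, 4] | order so far=[2, 5, 1, 6]
  pop 3: indeg[0]->1 | ready=[4] | order so far=[2, 5, 1, 6, 3]
  pop 4: indeg[0]->0 | ready=[0] | order so far=[2, 5, 1, 6, 3, 4]
  pop 0: no out-edges | ready=[] | order so far=[2, 5, 1, 6, 3, 4, 0]
New canonical toposort: [2, 5, 1, 6, 3, 4, 0]
Compare positions:
  Node 0: index 6 -> 6 (same)
  Node 1: index 2 -> 2 (same)
  Node 2: index 0 -> 0 (same)
  Node 3: index 4 -> 4 (same)
  Node 4: index 5 -> 5 (same)
  Node 5: index 1 -> 1 (same)
  Node 6: index 3 -> 3 (same)
Nodes that changed position: none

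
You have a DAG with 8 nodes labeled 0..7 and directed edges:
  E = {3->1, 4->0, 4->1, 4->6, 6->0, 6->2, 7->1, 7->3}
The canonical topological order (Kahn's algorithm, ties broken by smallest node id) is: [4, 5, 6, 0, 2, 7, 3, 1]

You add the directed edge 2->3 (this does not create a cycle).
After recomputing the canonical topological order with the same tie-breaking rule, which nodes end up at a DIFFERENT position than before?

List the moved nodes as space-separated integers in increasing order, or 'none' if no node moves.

Answer: none

Derivation:
Old toposort: [4, 5, 6, 0, 2, 7, 3, 1]
Added edge 2->3
Recompute Kahn (smallest-id tiebreak):
  initial in-degrees: [2, 3, 1, 2, 0, 0, 1, 0]
  ready (indeg=0): [4, 5, 7]
  pop 4: indeg[0]->1; indeg[1]->2; indeg[6]->0 | ready=[5, 6, 7] | order so far=[4]
  pop 5: no out-edges | ready=[6, 7] | order so far=[4, 5]
  pop 6: indeg[0]->0; indeg[2]->0 | ready=[0, 2, 7] | order so far=[4, 5, 6]
  pop 0: no out-edges | ready=[2, 7] | order so far=[4, 5, 6, 0]
  pop 2: indeg[3]->1 | ready=[7] | order so far=[4, 5, 6, 0, 2]
  pop 7: indeg[1]->1; indeg[3]->0 | ready=[3] | order so far=[4, 5, 6, 0, 2, 7]
  pop 3: indeg[1]->0 | ready=[1] | order so far=[4, 5, 6, 0, 2, 7, 3]
  pop 1: no out-edges | ready=[] | order so far=[4, 5, 6, 0, 2, 7, 3, 1]
New canonical toposort: [4, 5, 6, 0, 2, 7, 3, 1]
Compare positions:
  Node 0: index 3 -> 3 (same)
  Node 1: index 7 -> 7 (same)
  Node 2: index 4 -> 4 (same)
  Node 3: index 6 -> 6 (same)
  Node 4: index 0 -> 0 (same)
  Node 5: index 1 -> 1 (same)
  Node 6: index 2 -> 2 (same)
  Node 7: index 5 -> 5 (same)
Nodes that changed position: none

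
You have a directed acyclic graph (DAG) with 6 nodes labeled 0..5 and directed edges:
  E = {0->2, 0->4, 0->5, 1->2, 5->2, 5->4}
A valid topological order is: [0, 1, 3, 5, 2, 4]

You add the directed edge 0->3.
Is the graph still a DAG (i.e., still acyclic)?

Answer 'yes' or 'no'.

Answer: yes

Derivation:
Given toposort: [0, 1, 3, 5, 2, 4]
Position of 0: index 0; position of 3: index 2
New edge 0->3: forward
Forward edge: respects the existing order. Still a DAG, same toposort still valid.
Still a DAG? yes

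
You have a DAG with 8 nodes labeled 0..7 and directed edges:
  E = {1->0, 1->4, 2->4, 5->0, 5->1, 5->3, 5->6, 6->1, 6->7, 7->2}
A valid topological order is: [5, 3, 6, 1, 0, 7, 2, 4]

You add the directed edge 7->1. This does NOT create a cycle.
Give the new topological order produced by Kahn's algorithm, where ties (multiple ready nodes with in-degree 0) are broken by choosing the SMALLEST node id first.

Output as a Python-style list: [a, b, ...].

Answer: [5, 3, 6, 7, 1, 0, 2, 4]

Derivation:
Old toposort: [5, 3, 6, 1, 0, 7, 2, 4]
Added edge: 7->1
Position of 7 (5) > position of 1 (3). Must reorder: 7 must now come before 1.
Run Kahn's algorithm (break ties by smallest node id):
  initial in-degrees: [2, 3, 1, 1, 2, 0, 1, 1]
  ready (indeg=0): [5]
  pop 5: indeg[0]->1; indeg[1]->2; indeg[3]->0; indeg[6]->0 | ready=[3, 6] | order so far=[5]
  pop 3: no out-edges | ready=[6] | order so far=[5, 3]
  pop 6: indeg[1]->1; indeg[7]->0 | ready=[7] | order so far=[5, 3, 6]
  pop 7: indeg[1]->0; indeg[2]->0 | ready=[1, 2] | order so far=[5, 3, 6, 7]
  pop 1: indeg[0]->0; indeg[4]->1 | ready=[0, 2] | order so far=[5, 3, 6, 7, 1]
  pop 0: no out-edges | ready=[2] | order so far=[5, 3, 6, 7, 1, 0]
  pop 2: indeg[4]->0 | ready=[4] | order so far=[5, 3, 6, 7, 1, 0, 2]
  pop 4: no out-edges | ready=[] | order so far=[5, 3, 6, 7, 1, 0, 2, 4]
  Result: [5, 3, 6, 7, 1, 0, 2, 4]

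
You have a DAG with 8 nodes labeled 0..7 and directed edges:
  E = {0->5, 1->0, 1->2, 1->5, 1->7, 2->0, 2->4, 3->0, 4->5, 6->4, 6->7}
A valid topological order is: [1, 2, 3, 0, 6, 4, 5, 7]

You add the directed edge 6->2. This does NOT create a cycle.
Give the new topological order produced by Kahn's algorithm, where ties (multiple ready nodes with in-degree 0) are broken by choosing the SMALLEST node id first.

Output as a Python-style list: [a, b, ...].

Answer: [1, 3, 6, 2, 0, 4, 5, 7]

Derivation:
Old toposort: [1, 2, 3, 0, 6, 4, 5, 7]
Added edge: 6->2
Position of 6 (4) > position of 2 (1). Must reorder: 6 must now come before 2.
Run Kahn's algorithm (break ties by smallest node id):
  initial in-degrees: [3, 0, 2, 0, 2, 3, 0, 2]
  ready (indeg=0): [1, 3, 6]
  pop 1: indeg[0]->2; indeg[2]->1; indeg[5]->2; indeg[7]->1 | ready=[3, 6] | order so far=[1]
  pop 3: indeg[0]->1 | ready=[6] | order so far=[1, 3]
  pop 6: indeg[2]->0; indeg[4]->1; indeg[7]->0 | ready=[2, 7] | order so far=[1, 3, 6]
  pop 2: indeg[0]->0; indeg[4]->0 | ready=[0, 4, 7] | order so far=[1, 3, 6, 2]
  pop 0: indeg[5]->1 | ready=[4, 7] | order so far=[1, 3, 6, 2, 0]
  pop 4: indeg[5]->0 | ready=[5, 7] | order so far=[1, 3, 6, 2, 0, 4]
  pop 5: no out-edges | ready=[7] | order so far=[1, 3, 6, 2, 0, 4, 5]
  pop 7: no out-edges | ready=[] | order so far=[1, 3, 6, 2, 0, 4, 5, 7]
  Result: [1, 3, 6, 2, 0, 4, 5, 7]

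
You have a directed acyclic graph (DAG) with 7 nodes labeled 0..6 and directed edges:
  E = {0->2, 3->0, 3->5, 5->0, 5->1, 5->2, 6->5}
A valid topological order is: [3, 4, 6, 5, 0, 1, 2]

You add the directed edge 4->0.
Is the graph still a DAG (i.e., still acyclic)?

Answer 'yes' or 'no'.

Answer: yes

Derivation:
Given toposort: [3, 4, 6, 5, 0, 1, 2]
Position of 4: index 1; position of 0: index 4
New edge 4->0: forward
Forward edge: respects the existing order. Still a DAG, same toposort still valid.
Still a DAG? yes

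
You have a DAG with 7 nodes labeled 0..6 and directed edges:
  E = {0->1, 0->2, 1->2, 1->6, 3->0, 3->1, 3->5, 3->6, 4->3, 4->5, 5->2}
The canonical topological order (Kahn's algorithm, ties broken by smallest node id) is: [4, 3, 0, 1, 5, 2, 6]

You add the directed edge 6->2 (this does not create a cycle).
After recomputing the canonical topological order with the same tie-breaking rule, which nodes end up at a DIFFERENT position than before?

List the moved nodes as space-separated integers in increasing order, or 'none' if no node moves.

Old toposort: [4, 3, 0, 1, 5, 2, 6]
Added edge 6->2
Recompute Kahn (smallest-id tiebreak):
  initial in-degrees: [1, 2, 4, 1, 0, 2, 2]
  ready (indeg=0): [4]
  pop 4: indeg[3]->0; indeg[5]->1 | ready=[3] | order so far=[4]
  pop 3: indeg[0]->0; indeg[1]->1; indeg[5]->0; indeg[6]->1 | ready=[0, 5] | order so far=[4, 3]
  pop 0: indeg[1]->0; indeg[2]->3 | ready=[1, 5] | order so far=[4, 3, 0]
  pop 1: indeg[2]->2; indeg[6]->0 | ready=[5, 6] | order so far=[4, 3, 0, 1]
  pop 5: indeg[2]->1 | ready=[6] | order so far=[4, 3, 0, 1, 5]
  pop 6: indeg[2]->0 | ready=[2] | order so far=[4, 3, 0, 1, 5, 6]
  pop 2: no out-edges | ready=[] | order so far=[4, 3, 0, 1, 5, 6, 2]
New canonical toposort: [4, 3, 0, 1, 5, 6, 2]
Compare positions:
  Node 0: index 2 -> 2 (same)
  Node 1: index 3 -> 3 (same)
  Node 2: index 5 -> 6 (moved)
  Node 3: index 1 -> 1 (same)
  Node 4: index 0 -> 0 (same)
  Node 5: index 4 -> 4 (same)
  Node 6: index 6 -> 5 (moved)
Nodes that changed position: 2 6

Answer: 2 6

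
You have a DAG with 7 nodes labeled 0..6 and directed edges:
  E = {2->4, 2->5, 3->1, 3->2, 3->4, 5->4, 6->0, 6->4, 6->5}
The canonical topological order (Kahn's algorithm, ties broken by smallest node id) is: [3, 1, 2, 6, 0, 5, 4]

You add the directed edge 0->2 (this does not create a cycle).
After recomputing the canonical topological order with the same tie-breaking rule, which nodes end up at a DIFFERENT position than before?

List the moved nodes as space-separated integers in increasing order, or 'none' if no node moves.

Old toposort: [3, 1, 2, 6, 0, 5, 4]
Added edge 0->2
Recompute Kahn (smallest-id tiebreak):
  initial in-degrees: [1, 1, 2, 0, 4, 2, 0]
  ready (indeg=0): [3, 6]
  pop 3: indeg[1]->0; indeg[2]->1; indeg[4]->3 | ready=[1, 6] | order so far=[3]
  pop 1: no out-edges | ready=[6] | order so far=[3, 1]
  pop 6: indeg[0]->0; indeg[4]->2; indeg[5]->1 | ready=[0] | order so far=[3, 1, 6]
  pop 0: indeg[2]->0 | ready=[2] | order so far=[3, 1, 6, 0]
  pop 2: indeg[4]->1; indeg[5]->0 | ready=[5] | order so far=[3, 1, 6, 0, 2]
  pop 5: indeg[4]->0 | ready=[4] | order so far=[3, 1, 6, 0, 2, 5]
  pop 4: no out-edges | ready=[] | order so far=[3, 1, 6, 0, 2, 5, 4]
New canonical toposort: [3, 1, 6, 0, 2, 5, 4]
Compare positions:
  Node 0: index 4 -> 3 (moved)
  Node 1: index 1 -> 1 (same)
  Node 2: index 2 -> 4 (moved)
  Node 3: index 0 -> 0 (same)
  Node 4: index 6 -> 6 (same)
  Node 5: index 5 -> 5 (same)
  Node 6: index 3 -> 2 (moved)
Nodes that changed position: 0 2 6

Answer: 0 2 6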